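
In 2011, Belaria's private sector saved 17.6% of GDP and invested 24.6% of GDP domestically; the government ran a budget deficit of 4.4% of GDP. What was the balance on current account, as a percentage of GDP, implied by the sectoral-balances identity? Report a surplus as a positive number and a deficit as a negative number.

By the sectoral-balances identity, CA = (S_private - I) + (T - G).
Private balance = 17.6 - 24.6 = -7.0
Government balance (T - G) = -4.4
CA = -7.0 + (-4.4) = -11.4

-11.4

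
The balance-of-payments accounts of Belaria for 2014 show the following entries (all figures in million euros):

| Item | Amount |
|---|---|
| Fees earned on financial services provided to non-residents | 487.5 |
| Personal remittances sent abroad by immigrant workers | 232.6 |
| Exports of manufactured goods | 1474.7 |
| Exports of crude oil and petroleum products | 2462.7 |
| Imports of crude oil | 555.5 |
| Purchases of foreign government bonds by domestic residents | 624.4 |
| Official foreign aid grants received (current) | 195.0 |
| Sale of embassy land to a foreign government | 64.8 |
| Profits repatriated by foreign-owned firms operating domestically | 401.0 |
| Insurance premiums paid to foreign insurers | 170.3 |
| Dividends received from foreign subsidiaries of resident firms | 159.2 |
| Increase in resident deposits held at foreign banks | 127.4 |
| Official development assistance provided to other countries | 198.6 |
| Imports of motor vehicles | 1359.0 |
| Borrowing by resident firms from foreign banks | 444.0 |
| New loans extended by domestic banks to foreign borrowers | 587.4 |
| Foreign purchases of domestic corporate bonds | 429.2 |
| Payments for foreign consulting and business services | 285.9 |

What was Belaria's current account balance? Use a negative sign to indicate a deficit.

1576.2

Goods: -1359.0 - 555.5 + 1474.7 + 2462.7 = 2022.9
Services: -285.9 + 487.5 - 170.3 = 31.3
Primary income: 159.2 - 401.0 = -241.8
Secondary income: -232.6 - 198.6 + 195.0 = -236.2
Current account = 2022.9 + 31.3 + (-241.8) + (-236.2) = 1576.2
(Excluded from the current account — financial account: purchases of foreign government bonds by domestic residents 624.4, increase in resident deposits held at foreign banks 127.4, borrowing by resident firms from foreign banks 444.0, new loans extended by domestic banks to foreign borrowers 587.4, foreign purchases of domestic corporate bonds 429.2; capital account: sale of embassy land to a foreign government 64.8.)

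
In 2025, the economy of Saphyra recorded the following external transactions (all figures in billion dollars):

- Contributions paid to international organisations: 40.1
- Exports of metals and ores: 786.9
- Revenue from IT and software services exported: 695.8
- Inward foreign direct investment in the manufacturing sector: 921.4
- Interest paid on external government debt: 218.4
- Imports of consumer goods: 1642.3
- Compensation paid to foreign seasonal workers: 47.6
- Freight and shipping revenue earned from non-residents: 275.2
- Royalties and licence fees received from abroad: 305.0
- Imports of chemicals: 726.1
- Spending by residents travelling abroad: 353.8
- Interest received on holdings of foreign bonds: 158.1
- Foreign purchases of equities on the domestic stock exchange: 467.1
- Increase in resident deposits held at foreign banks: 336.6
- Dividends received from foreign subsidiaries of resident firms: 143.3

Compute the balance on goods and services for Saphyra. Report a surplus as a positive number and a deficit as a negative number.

Goods: -726.1 + 786.9 - 1642.3 = -1581.5
Services: 275.2 + 695.8 - 353.8 + 305.0 = 922.2
Trade balance = -1581.5 + 922.2 = -659.3
(Excluded from the trade balance — secondary income: contributions paid to international organisations 40.1; financial account: inward foreign direct investment in the manufacturing sector 921.4, foreign purchases of equities on the domestic stock exchange 467.1, increase in resident deposits held at foreign banks 336.6; primary income: interest paid on external government debt 218.4, compensation paid to foreign seasonal workers 47.6, interest received on holdings of foreign bonds 158.1, dividends received from foreign subsidiaries of resident firms 143.3.)

-659.3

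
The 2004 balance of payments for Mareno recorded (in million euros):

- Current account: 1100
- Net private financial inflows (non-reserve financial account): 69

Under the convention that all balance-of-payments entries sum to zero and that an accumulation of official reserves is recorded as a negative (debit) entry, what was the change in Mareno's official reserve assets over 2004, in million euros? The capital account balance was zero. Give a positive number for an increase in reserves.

1169

Official reserve transactions balance = -(1100 + 69) = -1169
An accumulation of reserves is recorded as a debit (negative entry), so the change in the stock of reserves is the negative of that balance.
Change in official reserves = -(-1169) = 1169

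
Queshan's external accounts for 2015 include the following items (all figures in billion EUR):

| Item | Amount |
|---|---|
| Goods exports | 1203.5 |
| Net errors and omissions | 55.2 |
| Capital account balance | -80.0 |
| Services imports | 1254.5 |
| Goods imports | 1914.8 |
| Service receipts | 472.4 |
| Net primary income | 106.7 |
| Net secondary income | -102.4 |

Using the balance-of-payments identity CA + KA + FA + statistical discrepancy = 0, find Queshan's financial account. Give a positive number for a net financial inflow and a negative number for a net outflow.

Goods balance = 1203.5 - 1914.8 = -711.3
Services balance = 472.4 - 1254.5 = -782.1
Trade balance (goods + services) = -711.3 + (-782.1) = -1493.4
Net primary income = 106.7
Net secondary income = -102.4
Current account = -1493.4 + 106.7 + (-102.4) = -1489.1
Financial account = -(-1489.1 + (-80.0) + 55.2) = 1513.9

1513.9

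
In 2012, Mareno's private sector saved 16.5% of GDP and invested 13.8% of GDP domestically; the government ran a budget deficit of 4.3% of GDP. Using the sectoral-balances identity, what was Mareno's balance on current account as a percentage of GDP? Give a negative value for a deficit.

By the sectoral-balances identity, CA = (S_private - I) + (T - G).
Private balance = 16.5 - 13.8 = 2.7
Government balance (T - G) = -4.3
CA = 2.7 + (-4.3) = -1.6

-1.6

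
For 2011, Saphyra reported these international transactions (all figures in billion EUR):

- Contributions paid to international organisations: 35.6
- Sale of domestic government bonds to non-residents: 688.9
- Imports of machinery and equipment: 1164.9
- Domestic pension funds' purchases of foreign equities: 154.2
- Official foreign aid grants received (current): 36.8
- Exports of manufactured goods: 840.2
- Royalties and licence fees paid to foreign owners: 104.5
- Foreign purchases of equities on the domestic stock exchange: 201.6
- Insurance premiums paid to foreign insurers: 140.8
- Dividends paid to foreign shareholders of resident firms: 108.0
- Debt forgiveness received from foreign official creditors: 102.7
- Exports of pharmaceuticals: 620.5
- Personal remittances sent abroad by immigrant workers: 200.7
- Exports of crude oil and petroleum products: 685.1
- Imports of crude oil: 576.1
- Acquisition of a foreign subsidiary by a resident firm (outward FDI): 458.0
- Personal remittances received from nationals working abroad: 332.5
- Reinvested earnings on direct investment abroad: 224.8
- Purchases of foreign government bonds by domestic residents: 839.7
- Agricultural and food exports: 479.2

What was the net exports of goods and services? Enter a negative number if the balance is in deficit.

638.7

Goods: 620.5 - 576.1 + 685.1 + 479.2 - 1164.9 + 840.2 = 884.0
Services: -104.5 - 140.8 = -245.3
Trade balance = 884.0 + (-245.3) = 638.7
(Excluded from the trade balance — secondary income: contributions paid to international organisations 35.6, official foreign aid grants received (current) 36.8, personal remittances sent abroad by immigrant workers 200.7, personal remittances received from nationals working abroad 332.5; financial account: sale of domestic government bonds to non-residents 688.9, domestic pension funds' purchases of foreign equities 154.2, foreign purchases of equities on the domestic stock exchange 201.6, acquisition of a foreign subsidiary by a resident firm (outward FDI) 458.0, purchases of foreign government bonds by domestic residents 839.7; primary income: dividends paid to foreign shareholders of resident firms 108.0, reinvested earnings on direct investment abroad 224.8; capital account: debt forgiveness received from foreign official creditors 102.7.)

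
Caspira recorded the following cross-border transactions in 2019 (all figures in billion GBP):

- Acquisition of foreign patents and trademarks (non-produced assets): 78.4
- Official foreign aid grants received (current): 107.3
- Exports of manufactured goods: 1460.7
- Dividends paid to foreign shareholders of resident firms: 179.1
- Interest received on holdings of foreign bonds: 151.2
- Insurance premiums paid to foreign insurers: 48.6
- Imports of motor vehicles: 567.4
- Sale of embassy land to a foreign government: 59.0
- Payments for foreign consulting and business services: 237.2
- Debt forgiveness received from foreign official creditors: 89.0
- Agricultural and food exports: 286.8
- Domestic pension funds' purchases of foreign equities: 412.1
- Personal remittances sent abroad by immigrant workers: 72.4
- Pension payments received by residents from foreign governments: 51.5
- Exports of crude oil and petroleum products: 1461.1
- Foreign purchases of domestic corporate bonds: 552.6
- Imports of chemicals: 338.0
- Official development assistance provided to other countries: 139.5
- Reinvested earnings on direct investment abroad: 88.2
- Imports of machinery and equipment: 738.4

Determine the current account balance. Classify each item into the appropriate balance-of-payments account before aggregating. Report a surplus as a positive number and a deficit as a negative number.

Goods: -567.4 + 1461.1 + 286.8 - 738.4 - 338.0 + 1460.7 = 1564.8
Services: -237.2 - 48.6 = -285.8
Primary income: 151.2 - 179.1 + 88.2 = 60.3
Secondary income: 51.5 - 72.4 - 139.5 + 107.3 = -53.1
Current account = 1564.8 + (-285.8) + 60.3 + (-53.1) = 1286.2
(Excluded from the current account — capital account: acquisition of foreign patents and trademarks (non-produced assets) 78.4, sale of embassy land to a foreign government 59.0, debt forgiveness received from foreign official creditors 89.0; financial account: domestic pension funds' purchases of foreign equities 412.1, foreign purchases of domestic corporate bonds 552.6.)

1286.2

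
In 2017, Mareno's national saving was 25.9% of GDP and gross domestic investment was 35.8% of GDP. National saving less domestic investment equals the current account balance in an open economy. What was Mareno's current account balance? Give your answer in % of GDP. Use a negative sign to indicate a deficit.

-9.9

S - I = CA (net lending to the rest of the world).
CA = S - I = 25.9 - 35.8 = -9.9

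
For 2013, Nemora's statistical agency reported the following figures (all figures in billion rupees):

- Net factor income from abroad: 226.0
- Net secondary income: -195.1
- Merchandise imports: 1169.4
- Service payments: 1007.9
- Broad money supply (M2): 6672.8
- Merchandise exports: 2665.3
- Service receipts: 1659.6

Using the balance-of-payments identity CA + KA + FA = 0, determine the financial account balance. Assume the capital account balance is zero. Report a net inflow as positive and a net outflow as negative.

Goods balance = 2665.3 - 1169.4 = 1495.9
Services balance = 1659.6 - 1007.9 = 651.7
Trade balance (goods + services) = 1495.9 + 651.7 = 2147.6
Net primary income = 226.0
Net secondary income = -195.1
Current account = 2147.6 + 226.0 + (-195.1) = 2178.5
Financial account = -(2178.5) = -2178.5

-2178.5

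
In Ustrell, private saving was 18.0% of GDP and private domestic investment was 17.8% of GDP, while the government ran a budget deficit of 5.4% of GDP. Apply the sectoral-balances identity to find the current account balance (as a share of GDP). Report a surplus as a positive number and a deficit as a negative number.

By the sectoral-balances identity, CA = (S_private - I) + (T - G).
Private balance = 18.0 - 17.8 = 0.2
Government balance (T - G) = -5.4
CA = 0.2 + (-5.4) = -5.2

-5.2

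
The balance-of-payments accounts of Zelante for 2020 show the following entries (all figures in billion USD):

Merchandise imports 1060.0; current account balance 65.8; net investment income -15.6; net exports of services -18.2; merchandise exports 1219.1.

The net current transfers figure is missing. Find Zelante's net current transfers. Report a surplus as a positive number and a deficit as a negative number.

-59.5

Current account = goods balance + services balance + net primary income + net secondary income
Sum of the known components = 125.3
Net current transfers = CA - (known components) = 65.8 - 125.3 = -59.5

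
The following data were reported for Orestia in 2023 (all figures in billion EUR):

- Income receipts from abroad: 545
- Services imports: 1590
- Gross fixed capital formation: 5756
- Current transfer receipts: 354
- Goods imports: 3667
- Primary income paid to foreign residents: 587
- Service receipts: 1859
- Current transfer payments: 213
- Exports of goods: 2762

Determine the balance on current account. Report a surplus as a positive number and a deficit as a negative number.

-537

Goods balance = 2762 - 3667 = -905
Services balance = 1859 - 1590 = 269
Trade balance (goods + services) = -905 + 269 = -636
Net primary income = 545 - 587 = -42
Net secondary income = 354 - 213 = 141
Current account = -636 + (-42) + 141 = -537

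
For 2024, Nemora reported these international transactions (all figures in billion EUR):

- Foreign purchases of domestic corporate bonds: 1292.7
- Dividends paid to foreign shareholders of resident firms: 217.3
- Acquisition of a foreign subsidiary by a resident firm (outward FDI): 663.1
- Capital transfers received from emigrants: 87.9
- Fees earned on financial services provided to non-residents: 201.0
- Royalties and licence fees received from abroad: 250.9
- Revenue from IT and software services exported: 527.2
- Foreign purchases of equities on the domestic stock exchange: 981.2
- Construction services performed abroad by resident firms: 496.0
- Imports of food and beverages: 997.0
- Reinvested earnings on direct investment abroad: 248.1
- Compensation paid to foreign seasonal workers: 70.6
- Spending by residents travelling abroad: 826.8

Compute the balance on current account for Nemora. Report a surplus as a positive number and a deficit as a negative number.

Goods: -997.0
Services: -826.8 + 527.2 + 496.0 + 201.0 + 250.9 = 648.3
Primary income: -70.6 - 217.3 + 248.1 = -39.8
Current account = (-997.0) + 648.3 + (-39.8) = -388.5
(Excluded from the current account — financial account: foreign purchases of domestic corporate bonds 1292.7, acquisition of a foreign subsidiary by a resident firm (outward FDI) 663.1, foreign purchases of equities on the domestic stock exchange 981.2; capital account: capital transfers received from emigrants 87.9.)

-388.5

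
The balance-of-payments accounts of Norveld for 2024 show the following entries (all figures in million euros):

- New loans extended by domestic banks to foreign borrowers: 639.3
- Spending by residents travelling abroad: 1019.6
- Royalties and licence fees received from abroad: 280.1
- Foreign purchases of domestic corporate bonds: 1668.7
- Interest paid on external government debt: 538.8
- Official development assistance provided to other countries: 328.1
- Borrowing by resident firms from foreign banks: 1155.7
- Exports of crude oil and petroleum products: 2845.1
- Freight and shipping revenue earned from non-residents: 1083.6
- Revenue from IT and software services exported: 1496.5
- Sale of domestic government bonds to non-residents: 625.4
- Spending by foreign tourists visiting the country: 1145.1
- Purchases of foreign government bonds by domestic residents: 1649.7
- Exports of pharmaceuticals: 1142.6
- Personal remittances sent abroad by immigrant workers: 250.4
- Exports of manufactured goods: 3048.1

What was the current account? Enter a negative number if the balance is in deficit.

Goods: 2845.1 + 1142.6 + 3048.1 = 7035.8
Services: 1496.5 + 1145.1 + 280.1 - 1019.6 + 1083.6 = 2985.7
Primary income: -538.8
Secondary income: -250.4 - 328.1 = -578.5
Current account = 7035.8 + 2985.7 + (-538.8) + (-578.5) = 8904.2
(Excluded from the current account — financial account: new loans extended by domestic banks to foreign borrowers 639.3, foreign purchases of domestic corporate bonds 1668.7, borrowing by resident firms from foreign banks 1155.7, sale of domestic government bonds to non-residents 625.4, purchases of foreign government bonds by domestic residents 1649.7.)

8904.2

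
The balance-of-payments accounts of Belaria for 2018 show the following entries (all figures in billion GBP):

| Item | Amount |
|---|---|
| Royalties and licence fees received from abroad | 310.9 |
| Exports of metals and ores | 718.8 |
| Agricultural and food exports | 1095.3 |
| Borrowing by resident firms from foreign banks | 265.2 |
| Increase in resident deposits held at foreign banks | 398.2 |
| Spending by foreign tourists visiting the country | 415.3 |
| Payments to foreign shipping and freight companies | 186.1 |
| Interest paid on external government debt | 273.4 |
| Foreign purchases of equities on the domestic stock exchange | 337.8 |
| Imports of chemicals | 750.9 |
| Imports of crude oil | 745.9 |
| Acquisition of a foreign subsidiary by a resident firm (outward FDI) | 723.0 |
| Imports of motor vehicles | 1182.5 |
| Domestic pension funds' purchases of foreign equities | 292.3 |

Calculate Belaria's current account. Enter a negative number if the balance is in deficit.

Goods: 1095.3 - 750.9 - 745.9 - 1182.5 + 718.8 = -865.2
Services: 415.3 - 186.1 + 310.9 = 540.1
Primary income: -273.4
Current account = (-865.2) + 540.1 + (-273.4) = -598.5
(Excluded from the current account — financial account: borrowing by resident firms from foreign banks 265.2, increase in resident deposits held at foreign banks 398.2, foreign purchases of equities on the domestic stock exchange 337.8, acquisition of a foreign subsidiary by a resident firm (outward FDI) 723.0, domestic pension funds' purchases of foreign equities 292.3.)

-598.5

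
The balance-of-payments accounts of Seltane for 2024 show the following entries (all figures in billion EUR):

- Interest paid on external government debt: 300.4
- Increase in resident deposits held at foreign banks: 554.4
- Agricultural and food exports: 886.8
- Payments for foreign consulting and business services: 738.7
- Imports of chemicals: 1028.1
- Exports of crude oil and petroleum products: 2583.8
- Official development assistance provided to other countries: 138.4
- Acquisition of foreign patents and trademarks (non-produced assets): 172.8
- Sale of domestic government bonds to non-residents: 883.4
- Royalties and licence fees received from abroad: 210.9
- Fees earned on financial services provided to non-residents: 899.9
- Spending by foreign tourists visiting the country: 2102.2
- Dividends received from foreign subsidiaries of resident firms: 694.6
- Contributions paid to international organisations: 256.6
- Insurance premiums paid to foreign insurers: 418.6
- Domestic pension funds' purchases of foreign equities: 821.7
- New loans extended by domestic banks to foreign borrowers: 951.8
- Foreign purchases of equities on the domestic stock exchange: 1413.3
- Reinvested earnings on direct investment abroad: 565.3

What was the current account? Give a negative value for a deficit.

Goods: -1028.1 + 2583.8 + 886.8 = 2442.5
Services: 210.9 + 899.9 - 738.7 + 2102.2 - 418.6 = 2055.7
Primary income: -300.4 + 694.6 + 565.3 = 959.5
Secondary income: -256.6 - 138.4 = -395.0
Current account = 2442.5 + 2055.7 + 959.5 + (-395.0) = 5062.7
(Excluded from the current account — financial account: increase in resident deposits held at foreign banks 554.4, sale of domestic government bonds to non-residents 883.4, domestic pension funds' purchases of foreign equities 821.7, new loans extended by domestic banks to foreign borrowers 951.8, foreign purchases of equities on the domestic stock exchange 1413.3; capital account: acquisition of foreign patents and trademarks (non-produced assets) 172.8.)

5062.7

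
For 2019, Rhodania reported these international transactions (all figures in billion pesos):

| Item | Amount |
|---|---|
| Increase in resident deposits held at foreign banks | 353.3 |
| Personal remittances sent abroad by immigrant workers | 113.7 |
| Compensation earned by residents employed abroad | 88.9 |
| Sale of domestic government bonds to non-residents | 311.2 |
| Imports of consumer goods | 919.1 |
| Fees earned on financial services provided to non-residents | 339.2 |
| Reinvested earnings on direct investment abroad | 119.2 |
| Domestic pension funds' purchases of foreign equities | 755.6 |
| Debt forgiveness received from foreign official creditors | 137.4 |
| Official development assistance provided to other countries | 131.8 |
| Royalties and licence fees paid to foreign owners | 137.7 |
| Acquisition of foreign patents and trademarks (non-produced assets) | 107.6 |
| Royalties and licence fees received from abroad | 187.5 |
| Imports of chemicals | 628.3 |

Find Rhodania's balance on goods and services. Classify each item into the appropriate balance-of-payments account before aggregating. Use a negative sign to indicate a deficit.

Goods: -919.1 - 628.3 = -1547.4
Services: 187.5 + 339.2 - 137.7 = 389.0
Trade balance = -1547.4 + 389.0 = -1158.4
(Excluded from the trade balance — financial account: increase in resident deposits held at foreign banks 353.3, sale of domestic government bonds to non-residents 311.2, domestic pension funds' purchases of foreign equities 755.6; secondary income: personal remittances sent abroad by immigrant workers 113.7, official development assistance provided to other countries 131.8; primary income: compensation earned by residents employed abroad 88.9, reinvested earnings on direct investment abroad 119.2; capital account: debt forgiveness received from foreign official creditors 137.4, acquisition of foreign patents and trademarks (non-produced assets) 107.6.)

-1158.4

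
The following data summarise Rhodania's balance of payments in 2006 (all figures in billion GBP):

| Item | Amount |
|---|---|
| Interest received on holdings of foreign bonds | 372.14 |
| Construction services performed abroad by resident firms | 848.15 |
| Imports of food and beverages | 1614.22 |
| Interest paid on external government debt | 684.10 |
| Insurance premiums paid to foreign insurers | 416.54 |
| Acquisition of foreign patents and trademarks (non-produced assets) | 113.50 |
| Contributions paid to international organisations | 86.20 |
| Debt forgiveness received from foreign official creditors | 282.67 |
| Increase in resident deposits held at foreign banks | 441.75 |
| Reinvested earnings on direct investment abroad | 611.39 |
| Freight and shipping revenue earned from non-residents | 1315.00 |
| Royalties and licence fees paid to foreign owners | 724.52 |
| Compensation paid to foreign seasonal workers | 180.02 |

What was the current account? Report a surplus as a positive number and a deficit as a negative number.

Goods: -1614.22
Services: -416.54 + 848.15 - 724.52 + 1315.00 = 1022.09
Primary income: 372.14 - 684.10 - 180.02 + 611.39 = 119.41
Secondary income: -86.20
Current account = (-1614.22) + 1022.09 + 119.41 + (-86.20) = -558.92
(Excluded from the current account — capital account: acquisition of foreign patents and trademarks (non-produced assets) 113.50, debt forgiveness received from foreign official creditors 282.67; financial account: increase in resident deposits held at foreign banks 441.75.)

-558.92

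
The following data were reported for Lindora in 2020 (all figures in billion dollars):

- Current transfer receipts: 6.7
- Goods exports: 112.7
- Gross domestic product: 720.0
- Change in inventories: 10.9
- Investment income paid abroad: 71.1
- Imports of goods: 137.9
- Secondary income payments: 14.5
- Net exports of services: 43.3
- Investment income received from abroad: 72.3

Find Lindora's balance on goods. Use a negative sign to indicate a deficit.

-25.2

Goods balance = 112.7 - 137.9 = -25.2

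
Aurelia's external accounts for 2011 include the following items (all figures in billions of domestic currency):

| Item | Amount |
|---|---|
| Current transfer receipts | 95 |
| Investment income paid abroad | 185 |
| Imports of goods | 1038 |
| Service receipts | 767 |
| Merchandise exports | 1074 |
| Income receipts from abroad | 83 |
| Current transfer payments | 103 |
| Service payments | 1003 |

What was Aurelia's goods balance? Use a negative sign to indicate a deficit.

Goods balance = 1074 - 1038 = 36

36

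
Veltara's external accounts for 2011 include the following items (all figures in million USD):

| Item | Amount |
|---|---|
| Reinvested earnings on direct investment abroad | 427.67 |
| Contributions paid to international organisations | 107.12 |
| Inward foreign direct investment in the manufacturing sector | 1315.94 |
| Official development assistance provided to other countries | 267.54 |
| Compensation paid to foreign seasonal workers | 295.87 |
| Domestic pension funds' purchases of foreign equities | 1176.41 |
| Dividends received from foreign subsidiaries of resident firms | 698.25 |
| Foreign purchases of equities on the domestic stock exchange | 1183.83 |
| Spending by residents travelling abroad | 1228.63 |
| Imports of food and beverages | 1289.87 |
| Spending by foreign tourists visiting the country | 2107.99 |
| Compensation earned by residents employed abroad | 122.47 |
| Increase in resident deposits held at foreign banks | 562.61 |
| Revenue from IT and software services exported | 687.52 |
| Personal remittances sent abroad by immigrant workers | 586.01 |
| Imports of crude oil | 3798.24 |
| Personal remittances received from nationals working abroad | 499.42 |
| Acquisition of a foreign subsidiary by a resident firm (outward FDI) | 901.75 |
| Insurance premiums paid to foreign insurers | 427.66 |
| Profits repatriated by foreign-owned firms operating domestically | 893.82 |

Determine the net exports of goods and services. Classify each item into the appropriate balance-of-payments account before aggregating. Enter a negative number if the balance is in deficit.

Goods: -3798.24 - 1289.87 = -5088.11
Services: -1228.63 + 687.52 + 2107.99 - 427.66 = 1139.22
Trade balance = -5088.11 + 1139.22 = -3948.89
(Excluded from the trade balance — primary income: reinvested earnings on direct investment abroad 427.67, compensation paid to foreign seasonal workers 295.87, dividends received from foreign subsidiaries of resident firms 698.25, compensation earned by residents employed abroad 122.47, profits repatriated by foreign-owned firms operating domestically 893.82; secondary income: contributions paid to international organisations 107.12, official development assistance provided to other countries 267.54, personal remittances sent abroad by immigrant workers 586.01, personal remittances received from nationals working abroad 499.42; financial account: inward foreign direct investment in the manufacturing sector 1315.94, domestic pension funds' purchases of foreign equities 1176.41, foreign purchases of equities on the domestic stock exchange 1183.83, increase in resident deposits held at foreign banks 562.61, acquisition of a foreign subsidiary by a resident firm (outward FDI) 901.75.)

-3948.89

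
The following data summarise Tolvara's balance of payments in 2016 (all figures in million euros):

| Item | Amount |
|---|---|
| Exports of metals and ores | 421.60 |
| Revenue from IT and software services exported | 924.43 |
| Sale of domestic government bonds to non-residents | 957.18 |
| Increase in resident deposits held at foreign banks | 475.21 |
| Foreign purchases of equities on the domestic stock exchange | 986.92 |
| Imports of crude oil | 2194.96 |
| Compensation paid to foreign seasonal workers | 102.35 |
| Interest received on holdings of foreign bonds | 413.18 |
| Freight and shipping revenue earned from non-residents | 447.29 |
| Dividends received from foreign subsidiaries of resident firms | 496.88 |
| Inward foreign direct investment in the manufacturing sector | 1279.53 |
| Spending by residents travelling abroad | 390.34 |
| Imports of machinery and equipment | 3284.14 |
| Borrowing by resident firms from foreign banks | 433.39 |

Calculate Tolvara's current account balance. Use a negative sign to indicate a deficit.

Goods: -2194.96 - 3284.14 + 421.60 = -5057.50
Services: 924.43 - 390.34 + 447.29 = 981.38
Primary income: 413.18 - 102.35 + 496.88 = 807.71
Current account = (-5057.50) + 981.38 + 807.71 = -3268.41
(Excluded from the current account — financial account: sale of domestic government bonds to non-residents 957.18, increase in resident deposits held at foreign banks 475.21, foreign purchases of equities on the domestic stock exchange 986.92, inward foreign direct investment in the manufacturing sector 1279.53, borrowing by resident firms from foreign banks 433.39.)

-3268.41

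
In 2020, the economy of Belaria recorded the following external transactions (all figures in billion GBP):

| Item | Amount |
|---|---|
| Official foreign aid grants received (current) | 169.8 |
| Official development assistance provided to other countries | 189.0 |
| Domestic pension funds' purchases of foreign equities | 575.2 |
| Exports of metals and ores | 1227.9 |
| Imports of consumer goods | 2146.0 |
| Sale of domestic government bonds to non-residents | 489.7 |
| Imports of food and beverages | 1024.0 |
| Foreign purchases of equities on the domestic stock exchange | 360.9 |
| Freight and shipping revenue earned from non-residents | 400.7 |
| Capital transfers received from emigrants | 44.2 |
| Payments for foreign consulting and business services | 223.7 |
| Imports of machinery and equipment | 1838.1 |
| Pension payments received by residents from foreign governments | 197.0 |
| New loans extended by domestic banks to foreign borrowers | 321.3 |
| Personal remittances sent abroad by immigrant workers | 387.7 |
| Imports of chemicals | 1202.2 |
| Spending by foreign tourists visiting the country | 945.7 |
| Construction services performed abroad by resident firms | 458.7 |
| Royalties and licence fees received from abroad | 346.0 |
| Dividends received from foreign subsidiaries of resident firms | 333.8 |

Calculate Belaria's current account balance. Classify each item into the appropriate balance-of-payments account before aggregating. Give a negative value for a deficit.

-2931.1

Goods: -2146.0 + 1227.9 - 1024.0 - 1838.1 - 1202.2 = -4982.4
Services: -223.7 + 458.7 + 400.7 + 945.7 + 346.0 = 1927.4
Primary income: 333.8
Secondary income: 169.8 - 387.7 - 189.0 + 197.0 = -209.9
Current account = (-4982.4) + 1927.4 + 333.8 + (-209.9) = -2931.1
(Excluded from the current account — financial account: domestic pension funds' purchases of foreign equities 575.2, sale of domestic government bonds to non-residents 489.7, foreign purchases of equities on the domestic stock exchange 360.9, new loans extended by domestic banks to foreign borrowers 321.3; capital account: capital transfers received from emigrants 44.2.)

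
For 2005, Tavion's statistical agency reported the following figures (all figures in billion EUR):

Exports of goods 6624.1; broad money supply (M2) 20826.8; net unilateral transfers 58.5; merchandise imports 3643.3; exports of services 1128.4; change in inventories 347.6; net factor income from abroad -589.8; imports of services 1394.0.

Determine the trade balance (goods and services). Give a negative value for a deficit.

2715.2

Goods balance = 6624.1 - 3643.3 = 2980.8
Services balance = 1128.4 - 1394.0 = -265.6
Trade balance (goods + services) = 2980.8 + (-265.6) = 2715.2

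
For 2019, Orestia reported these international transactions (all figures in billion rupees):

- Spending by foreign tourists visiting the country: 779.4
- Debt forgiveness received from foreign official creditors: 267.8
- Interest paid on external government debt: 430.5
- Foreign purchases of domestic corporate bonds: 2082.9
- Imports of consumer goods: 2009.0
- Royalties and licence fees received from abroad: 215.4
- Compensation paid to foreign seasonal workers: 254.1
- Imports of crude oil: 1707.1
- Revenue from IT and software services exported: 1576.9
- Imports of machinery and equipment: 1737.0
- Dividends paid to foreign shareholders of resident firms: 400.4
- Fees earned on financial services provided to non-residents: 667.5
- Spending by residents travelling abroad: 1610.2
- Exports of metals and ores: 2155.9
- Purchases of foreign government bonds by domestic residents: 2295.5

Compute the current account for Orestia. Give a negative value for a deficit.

-2753.2

Goods: 2155.9 - 2009.0 - 1707.1 - 1737.0 = -3297.2
Services: 779.4 - 1610.2 + 667.5 + 215.4 + 1576.9 = 1629.0
Primary income: -400.4 - 430.5 - 254.1 = -1085.0
Current account = (-3297.2) + 1629.0 + (-1085.0) = -2753.2
(Excluded from the current account — capital account: debt forgiveness received from foreign official creditors 267.8; financial account: foreign purchases of domestic corporate bonds 2082.9, purchases of foreign government bonds by domestic residents 2295.5.)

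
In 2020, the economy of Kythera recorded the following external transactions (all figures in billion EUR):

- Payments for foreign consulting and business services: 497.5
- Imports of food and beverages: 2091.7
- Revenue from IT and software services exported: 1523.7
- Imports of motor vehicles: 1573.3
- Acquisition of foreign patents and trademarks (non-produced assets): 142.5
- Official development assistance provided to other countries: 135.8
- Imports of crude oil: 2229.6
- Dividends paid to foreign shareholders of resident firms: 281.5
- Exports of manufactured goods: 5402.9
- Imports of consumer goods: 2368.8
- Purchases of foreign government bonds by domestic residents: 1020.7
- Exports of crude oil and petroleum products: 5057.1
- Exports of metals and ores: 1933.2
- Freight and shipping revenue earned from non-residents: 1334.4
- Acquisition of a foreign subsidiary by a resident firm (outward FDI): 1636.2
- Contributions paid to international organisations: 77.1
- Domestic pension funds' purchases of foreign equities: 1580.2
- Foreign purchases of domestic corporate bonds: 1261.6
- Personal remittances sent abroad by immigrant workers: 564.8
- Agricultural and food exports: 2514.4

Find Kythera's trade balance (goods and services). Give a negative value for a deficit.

9004.8

Goods: -2091.7 - 2368.8 + 1933.2 + 5402.9 + 2514.4 - 1573.3 - 2229.6 + 5057.1 = 6644.2
Services: 1523.7 + 1334.4 - 497.5 = 2360.6
Trade balance = 6644.2 + 2360.6 = 9004.8
(Excluded from the trade balance — capital account: acquisition of foreign patents and trademarks (non-produced assets) 142.5; secondary income: official development assistance provided to other countries 135.8, contributions paid to international organisations 77.1, personal remittances sent abroad by immigrant workers 564.8; primary income: dividends paid to foreign shareholders of resident firms 281.5; financial account: purchases of foreign government bonds by domestic residents 1020.7, acquisition of a foreign subsidiary by a resident firm (outward FDI) 1636.2, domestic pension funds' purchases of foreign equities 1580.2, foreign purchases of domestic corporate bonds 1261.6.)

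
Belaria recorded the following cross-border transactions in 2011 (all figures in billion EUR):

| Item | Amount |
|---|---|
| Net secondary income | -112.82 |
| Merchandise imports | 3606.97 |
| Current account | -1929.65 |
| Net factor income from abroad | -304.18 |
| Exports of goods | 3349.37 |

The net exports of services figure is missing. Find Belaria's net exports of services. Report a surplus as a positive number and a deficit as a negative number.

-1255.05

Current account = goods balance + services balance + net primary income + net secondary income
Sum of the known components = -674.60
Net exports of services = CA - (known components) = -1929.65 - (-674.60) = -1255.05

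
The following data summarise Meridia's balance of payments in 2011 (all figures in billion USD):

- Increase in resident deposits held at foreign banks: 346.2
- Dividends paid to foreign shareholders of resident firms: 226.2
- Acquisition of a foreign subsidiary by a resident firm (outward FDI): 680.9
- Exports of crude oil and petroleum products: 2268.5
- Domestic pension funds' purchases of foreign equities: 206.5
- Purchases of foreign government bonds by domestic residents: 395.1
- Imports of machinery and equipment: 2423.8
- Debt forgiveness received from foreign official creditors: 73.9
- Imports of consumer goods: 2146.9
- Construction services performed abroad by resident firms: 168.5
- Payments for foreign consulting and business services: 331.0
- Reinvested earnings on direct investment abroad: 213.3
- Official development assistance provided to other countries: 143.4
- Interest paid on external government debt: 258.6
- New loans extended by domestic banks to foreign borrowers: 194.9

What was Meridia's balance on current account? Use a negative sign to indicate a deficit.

Goods: -2146.9 - 2423.8 + 2268.5 = -2302.2
Services: 168.5 - 331.0 = -162.5
Primary income: -226.2 - 258.6 + 213.3 = -271.5
Secondary income: -143.4
Current account = (-2302.2) + (-162.5) + (-271.5) + (-143.4) = -2879.6
(Excluded from the current account — financial account: increase in resident deposits held at foreign banks 346.2, acquisition of a foreign subsidiary by a resident firm (outward FDI) 680.9, domestic pension funds' purchases of foreign equities 206.5, purchases of foreign government bonds by domestic residents 395.1, new loans extended by domestic banks to foreign borrowers 194.9; capital account: debt forgiveness received from foreign official creditors 73.9.)

-2879.6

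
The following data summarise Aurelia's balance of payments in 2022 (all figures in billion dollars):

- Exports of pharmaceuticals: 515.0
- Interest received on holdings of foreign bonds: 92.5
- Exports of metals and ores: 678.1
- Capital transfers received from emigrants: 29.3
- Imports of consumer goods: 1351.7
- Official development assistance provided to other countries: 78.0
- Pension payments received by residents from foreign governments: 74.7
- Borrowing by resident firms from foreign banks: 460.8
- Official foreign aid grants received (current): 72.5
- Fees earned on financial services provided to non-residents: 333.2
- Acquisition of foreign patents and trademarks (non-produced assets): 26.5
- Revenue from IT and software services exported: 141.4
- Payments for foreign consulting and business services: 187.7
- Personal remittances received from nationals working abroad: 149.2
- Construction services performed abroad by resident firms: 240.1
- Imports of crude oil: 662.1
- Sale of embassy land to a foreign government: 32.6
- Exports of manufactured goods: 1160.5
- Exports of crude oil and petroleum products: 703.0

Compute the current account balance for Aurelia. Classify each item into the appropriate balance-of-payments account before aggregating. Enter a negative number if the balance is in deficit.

1880.7

Goods: 1160.5 - 1351.7 + 515.0 + 703.0 + 678.1 - 662.1 = 1042.8
Services: 240.1 - 187.7 + 141.4 + 333.2 = 527.0
Primary income: 92.5
Secondary income: 149.2 + 74.7 - 78.0 + 72.5 = 218.4
Current account = 1042.8 + 527.0 + 92.5 + 218.4 = 1880.7
(Excluded from the current account — capital account: capital transfers received from emigrants 29.3, acquisition of foreign patents and trademarks (non-produced assets) 26.5, sale of embassy land to a foreign government 32.6; financial account: borrowing by resident firms from foreign banks 460.8.)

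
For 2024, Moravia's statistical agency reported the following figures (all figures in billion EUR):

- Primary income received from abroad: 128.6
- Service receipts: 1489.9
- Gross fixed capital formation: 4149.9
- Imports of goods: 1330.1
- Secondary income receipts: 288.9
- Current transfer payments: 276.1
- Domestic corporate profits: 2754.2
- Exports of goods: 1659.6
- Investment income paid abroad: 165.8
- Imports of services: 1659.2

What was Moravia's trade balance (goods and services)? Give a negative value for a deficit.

Goods balance = 1659.6 - 1330.1 = 329.5
Services balance = 1489.9 - 1659.2 = -169.3
Trade balance (goods + services) = 329.5 + (-169.3) = 160.2

160.2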